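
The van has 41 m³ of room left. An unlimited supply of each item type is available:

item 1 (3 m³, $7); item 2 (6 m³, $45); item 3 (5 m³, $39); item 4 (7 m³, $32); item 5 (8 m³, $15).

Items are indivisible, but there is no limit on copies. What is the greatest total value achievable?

Best value-per-unit is item 3 at 39/5; filling with it alone gives 8×39 = 312.
Optimal mix: 1×item 2 + 7×item 3 → volume 41, value 318.

$318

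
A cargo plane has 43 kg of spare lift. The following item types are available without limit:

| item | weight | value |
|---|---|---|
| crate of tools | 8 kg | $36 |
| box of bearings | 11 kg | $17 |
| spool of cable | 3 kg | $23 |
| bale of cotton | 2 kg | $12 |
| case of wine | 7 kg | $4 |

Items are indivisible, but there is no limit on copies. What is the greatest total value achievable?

$323

Best value-per-unit is spool of cable at 23/3; filling with it alone gives 14×23 = 322.
Optimal mix: 13×spool of cable + 2×bale of cotton → weight 43, value 323.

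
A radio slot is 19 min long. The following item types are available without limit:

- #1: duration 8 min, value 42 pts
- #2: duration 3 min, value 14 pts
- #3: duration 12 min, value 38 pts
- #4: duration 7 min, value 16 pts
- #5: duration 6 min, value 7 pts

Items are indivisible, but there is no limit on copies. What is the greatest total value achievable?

Best value-per-unit is #1 at 42/8; filling with it alone gives 2×42 = 84.
Optimal mix: 2×#1 + 1×#2 → duration 19, value 98.

98 pts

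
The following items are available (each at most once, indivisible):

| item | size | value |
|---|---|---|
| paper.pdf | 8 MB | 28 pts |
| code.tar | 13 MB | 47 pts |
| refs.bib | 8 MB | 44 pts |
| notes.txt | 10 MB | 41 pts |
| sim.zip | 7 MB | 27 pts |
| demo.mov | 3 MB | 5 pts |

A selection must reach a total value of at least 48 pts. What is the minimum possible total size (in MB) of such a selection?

11

Subsets with value ≥ 48, sorted by total size:
- refs.bib+demo.mov: size 11, value 49
- refs.bib+sim.zip: size 15, value 71
- paper.pdf+sim.zip: size 15, value 55
- paper.pdf+refs.bib: size 16, value 72
Minimum size: 11 MB.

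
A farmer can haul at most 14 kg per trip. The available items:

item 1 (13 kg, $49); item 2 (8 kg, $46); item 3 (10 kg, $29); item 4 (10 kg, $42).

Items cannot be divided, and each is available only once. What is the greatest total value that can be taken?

Check high-value combinations within 14 kg:
- item 1: weight 13, value 49
- item 2: weight 8, value 46
- item 4: weight 10, value 42
Best: $49.

$49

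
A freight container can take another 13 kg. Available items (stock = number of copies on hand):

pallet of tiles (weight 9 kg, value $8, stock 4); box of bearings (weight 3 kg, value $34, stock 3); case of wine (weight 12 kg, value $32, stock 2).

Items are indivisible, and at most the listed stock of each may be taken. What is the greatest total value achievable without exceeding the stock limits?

$102

Top feasible selections:
- 3×box of bearings: weight 9, value 102
- 2×box of bearings: weight 6, value 68
- 1×pallet of tiles + 1×box of bearings: weight 12, value 42
Best: $102.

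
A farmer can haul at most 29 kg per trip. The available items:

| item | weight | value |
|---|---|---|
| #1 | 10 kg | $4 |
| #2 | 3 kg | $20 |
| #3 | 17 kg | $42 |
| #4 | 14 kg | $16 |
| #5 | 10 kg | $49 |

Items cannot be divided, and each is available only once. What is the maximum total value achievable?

Check high-value combinations within 29 kg:
- #3+#5: weight 17+10=27, value 42+49=91
- #2+#4+#5: weight 3+14+10=27, value 20+16+49=85
- #1+#2+#5: weight 10+3+10=23, value 4+20+49=73
Best: $91.

$91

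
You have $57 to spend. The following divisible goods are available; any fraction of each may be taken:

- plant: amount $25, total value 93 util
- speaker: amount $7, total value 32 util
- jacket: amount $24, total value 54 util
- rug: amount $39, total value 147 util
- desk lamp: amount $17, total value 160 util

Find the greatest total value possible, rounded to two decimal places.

316.38

Take in order of value per unit:
- desk lamp (160/17 per unit): all 17 → value 160, running total 160.00
- speaker (32/7 per unit): all 7 → value 32, running total 192.00
- rug (147/39 per unit): 33 of 39 → value 33×147/39 = 124.3846, running total 316.38
Total 316.38.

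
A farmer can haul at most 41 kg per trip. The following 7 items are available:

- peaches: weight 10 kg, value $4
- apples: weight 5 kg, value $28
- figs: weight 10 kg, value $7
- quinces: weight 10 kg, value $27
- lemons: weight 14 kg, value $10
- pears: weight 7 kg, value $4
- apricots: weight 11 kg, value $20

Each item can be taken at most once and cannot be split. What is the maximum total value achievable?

Check high-value combinations within 41 kg:
- apples+quinces+lemons+apricots: weight 5+10+14+11=40, value 28+27+10+20=85
- apples+figs+quinces+apricots: weight 5+10+10+11=36, value 28+7+27+20=82
- apples+quinces+pears+apricots: weight 5+10+7+11=33, value 28+27+4+20=79
- peaches+apples+quinces+apricots: weight 10+5+10+11=36, value 4+28+27+20=79
- apples+quinces+apricots: weight 5+10+11=26, value 28+27+20=75
Best: $85.

$85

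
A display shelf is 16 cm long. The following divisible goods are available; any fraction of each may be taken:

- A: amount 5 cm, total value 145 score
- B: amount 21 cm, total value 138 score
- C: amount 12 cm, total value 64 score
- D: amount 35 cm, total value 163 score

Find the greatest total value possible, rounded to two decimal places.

217.29

Take in order of value per unit:
- A (145/5 per unit): all 5 → value 145, running total 145.00
- B (138/21 per unit): 11 of 21 → value 11×138/21 = 72.2857, running total 217.29
Total 217.29.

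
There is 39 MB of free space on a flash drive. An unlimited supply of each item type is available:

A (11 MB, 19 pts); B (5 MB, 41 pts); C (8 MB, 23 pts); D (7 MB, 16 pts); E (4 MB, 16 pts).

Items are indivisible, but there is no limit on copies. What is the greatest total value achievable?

Best value-per-unit is B at 41/5; filling with it alone gives 7×41 = 287.
Optimal mix: 7×B + 1×E → size 39, value 303.

303 pts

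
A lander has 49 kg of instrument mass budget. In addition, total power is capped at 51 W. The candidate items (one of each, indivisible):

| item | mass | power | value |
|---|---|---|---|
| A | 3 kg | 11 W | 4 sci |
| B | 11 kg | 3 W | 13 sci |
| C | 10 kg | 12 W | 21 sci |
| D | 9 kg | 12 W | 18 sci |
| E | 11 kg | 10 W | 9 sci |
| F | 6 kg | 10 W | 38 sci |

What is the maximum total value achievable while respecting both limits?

99 sci

Feasible sets respecting both limits:
- B+C+D+E+F: mass 47, power 47, value 99
- A+B+C+D+F: mass 39, power 48, value 94
- B+C+D+F: mass 36, power 37, value 90
- C+D+E+F: mass 36, power 44, value 86
Best: 99 sci.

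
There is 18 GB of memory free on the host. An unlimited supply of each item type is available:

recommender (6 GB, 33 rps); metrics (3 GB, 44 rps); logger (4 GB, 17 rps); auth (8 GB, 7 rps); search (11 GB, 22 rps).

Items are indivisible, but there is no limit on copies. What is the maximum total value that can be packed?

Best value-per-unit is metrics at 44/3, and filling with it alone uses memory 6×3=18. No mix of the others beats 6×44 = 264.

264 rps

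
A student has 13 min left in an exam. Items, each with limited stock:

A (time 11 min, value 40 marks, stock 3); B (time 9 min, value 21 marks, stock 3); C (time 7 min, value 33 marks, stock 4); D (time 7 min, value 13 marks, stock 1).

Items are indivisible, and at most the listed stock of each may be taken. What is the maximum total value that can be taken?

40 marks

Best selections within time 13 and stock limits:
- 1×A: time 11, value 40
- 1×C: time 7, value 33
- 1×B: time 9, value 21
Best: 40 marks.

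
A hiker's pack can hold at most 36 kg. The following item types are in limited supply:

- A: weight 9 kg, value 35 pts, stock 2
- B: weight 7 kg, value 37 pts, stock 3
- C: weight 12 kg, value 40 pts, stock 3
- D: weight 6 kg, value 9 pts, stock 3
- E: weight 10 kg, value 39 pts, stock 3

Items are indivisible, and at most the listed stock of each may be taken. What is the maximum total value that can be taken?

155 pts

Best selections within weight 36 and stock limits:
- 1×A + 3×B + 1×D: weight 36, value 155
- 2×B + 1×C + 1×E: weight 36, value 153
Best: 155 pts.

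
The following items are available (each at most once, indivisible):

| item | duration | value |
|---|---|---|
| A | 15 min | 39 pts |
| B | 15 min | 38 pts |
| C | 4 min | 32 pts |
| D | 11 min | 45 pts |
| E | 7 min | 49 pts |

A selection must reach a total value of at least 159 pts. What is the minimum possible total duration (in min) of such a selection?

Subsets with value ≥ 159, sorted by total duration:
- A+C+D+E: duration 37, value 165
- B+C+D+E: duration 37, value 164
- A+B+D+E: duration 48, value 171
Minimum duration: 37 min.

37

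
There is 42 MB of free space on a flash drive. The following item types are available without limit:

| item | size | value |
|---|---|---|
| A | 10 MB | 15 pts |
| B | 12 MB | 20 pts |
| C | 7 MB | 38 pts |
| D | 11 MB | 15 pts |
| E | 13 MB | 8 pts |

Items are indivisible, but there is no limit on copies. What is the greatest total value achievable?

228 pts

Best value-per-unit is C at 38/7, and filling with it alone uses size 6×7=42. No mix of the others beats 6×38 = 228.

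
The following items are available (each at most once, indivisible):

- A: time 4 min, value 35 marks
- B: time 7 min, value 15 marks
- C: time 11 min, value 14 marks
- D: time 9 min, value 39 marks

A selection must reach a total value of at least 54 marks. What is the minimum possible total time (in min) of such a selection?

Subsets with value ≥ 54, sorted by total time:
- A+D: time 13, value 74
- B+D: time 16, value 54
Minimum time: 13 min.

13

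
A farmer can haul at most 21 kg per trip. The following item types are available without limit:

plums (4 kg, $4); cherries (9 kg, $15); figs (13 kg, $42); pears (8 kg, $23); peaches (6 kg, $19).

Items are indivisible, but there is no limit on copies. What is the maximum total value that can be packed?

Best value-per-unit is figs at 42/13; filling with it alone gives 1×42 = 42.
Optimal mix: 1×figs + 1×pears → weight 21, value 65.

$65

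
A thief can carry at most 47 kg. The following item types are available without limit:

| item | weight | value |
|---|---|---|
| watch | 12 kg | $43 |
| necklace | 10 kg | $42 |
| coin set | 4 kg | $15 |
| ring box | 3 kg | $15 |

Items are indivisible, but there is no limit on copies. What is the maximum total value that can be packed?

$225

Best value-per-unit is ring box at 15/3; filling with it alone gives 15×15 = 225.
Optimal mix: 2×coin set + 13×ring box → weight 47, value 225.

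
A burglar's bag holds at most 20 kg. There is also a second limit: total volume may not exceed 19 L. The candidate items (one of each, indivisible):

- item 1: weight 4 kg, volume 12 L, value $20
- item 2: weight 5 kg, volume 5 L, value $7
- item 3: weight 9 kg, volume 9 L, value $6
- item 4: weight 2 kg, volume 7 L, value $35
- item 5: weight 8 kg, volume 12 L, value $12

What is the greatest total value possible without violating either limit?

$55

Feasible sets respecting both limits:
- item 1+item 4: weight 6, volume 19, value 55
- item 4+item 5: weight 10, volume 19, value 47
- item 2+item 4: weight 7, volume 12, value 42
- item 3+item 4: weight 11, volume 16, value 41
Best: $55.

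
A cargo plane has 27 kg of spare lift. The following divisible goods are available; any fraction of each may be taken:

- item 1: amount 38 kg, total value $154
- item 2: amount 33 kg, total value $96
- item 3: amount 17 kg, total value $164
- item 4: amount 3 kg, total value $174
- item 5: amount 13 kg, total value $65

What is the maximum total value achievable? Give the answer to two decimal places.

Take in order of value per unit:
- item 4 (174/3 per unit): all 3 → value 174, running total 174.00
- item 3 (164/17 per unit): all 17 → value 164, running total 338.00
- item 5 (65/13 per unit): 7 of 13 → value 7×65/13 = 35.0000, running total 373.00
Total 373.00.

373.00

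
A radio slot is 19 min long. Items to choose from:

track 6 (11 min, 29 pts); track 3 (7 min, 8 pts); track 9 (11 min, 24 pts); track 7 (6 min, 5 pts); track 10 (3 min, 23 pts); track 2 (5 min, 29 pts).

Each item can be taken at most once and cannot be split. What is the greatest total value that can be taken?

81 pts

Check high-value combinations within 19 min:
- track 6+track 10+track 2: duration 11+3+5=19, value 29+23+29=81
- track 9+track 10+track 2: duration 11+3+5=19, value 24+23+29=76
- track 3+track 10+track 2: duration 7+3+5=15, value 8+23+29=60
- track 6+track 2: duration 11+5=16, value 29+29=58
Best: 81 pts.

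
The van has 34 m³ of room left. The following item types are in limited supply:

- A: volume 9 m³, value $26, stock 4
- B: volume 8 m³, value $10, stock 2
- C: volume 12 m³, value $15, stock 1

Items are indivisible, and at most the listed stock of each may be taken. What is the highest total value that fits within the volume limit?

$78

Top feasible selections:
- 3×A: volume 27, value 78
- 2×A + 2×B: volume 34, value 72
Best: $78.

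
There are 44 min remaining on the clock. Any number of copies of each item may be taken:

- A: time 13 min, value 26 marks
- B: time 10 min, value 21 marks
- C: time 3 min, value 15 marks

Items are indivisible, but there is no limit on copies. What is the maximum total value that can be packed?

210 marks

Best value-per-unit is C at 15/3, and filling with it alone uses time 14×3=42. No mix of the others beats 14×15 = 210.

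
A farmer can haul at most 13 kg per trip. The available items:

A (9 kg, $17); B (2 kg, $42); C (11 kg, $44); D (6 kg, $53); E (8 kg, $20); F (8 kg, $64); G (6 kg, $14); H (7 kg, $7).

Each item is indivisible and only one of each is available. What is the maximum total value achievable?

Check high-value combinations within 13 kg:
- B+F: weight 2+8=10, value 42+64=106
- B+D: weight 2+6=8, value 42+53=95
- B+C: weight 2+11=13, value 42+44=86
- D+G: weight 6+6=12, value 53+14=67
- F: weight 8, value 64
Best: $106.

$106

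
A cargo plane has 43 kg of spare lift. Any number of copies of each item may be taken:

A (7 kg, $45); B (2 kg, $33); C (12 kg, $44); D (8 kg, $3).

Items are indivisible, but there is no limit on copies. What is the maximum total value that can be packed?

Best value-per-unit is B at 33/2, and filling with it alone uses weight 21×2=42. No mix of the others beats 21×33 = 693.

$693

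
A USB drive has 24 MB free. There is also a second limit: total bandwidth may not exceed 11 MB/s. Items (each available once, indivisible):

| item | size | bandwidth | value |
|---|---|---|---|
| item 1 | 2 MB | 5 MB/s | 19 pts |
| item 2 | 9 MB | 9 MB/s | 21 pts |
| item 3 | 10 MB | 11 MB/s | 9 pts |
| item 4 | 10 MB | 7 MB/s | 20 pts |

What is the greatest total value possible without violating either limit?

21 pts

Feasible sets respecting both limits:
- item 2: size 9, bandwidth 9, value 21
- item 4: size 10, bandwidth 7, value 20
- item 1: size 2, bandwidth 5, value 19
Best: 21 pts.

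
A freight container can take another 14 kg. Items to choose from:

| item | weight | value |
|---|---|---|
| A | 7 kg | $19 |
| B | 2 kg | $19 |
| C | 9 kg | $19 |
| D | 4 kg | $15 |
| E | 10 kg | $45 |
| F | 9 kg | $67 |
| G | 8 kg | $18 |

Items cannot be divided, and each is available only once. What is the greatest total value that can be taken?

Check high-value combinations within 14 kg:
- B+F: weight 2+9=11, value 19+67=86
- D+F: weight 4+9=13, value 15+67=82
- F: weight 9, value 67
Best: $86.

$86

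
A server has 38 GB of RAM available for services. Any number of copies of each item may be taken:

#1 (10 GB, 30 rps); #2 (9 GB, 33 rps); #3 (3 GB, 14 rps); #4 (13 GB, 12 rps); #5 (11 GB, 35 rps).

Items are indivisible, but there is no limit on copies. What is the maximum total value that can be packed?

Best value-per-unit is #3 at 14/3, and filling with it alone uses memory 12×3=36. No mix of the others beats 12×14 = 168.

168 rps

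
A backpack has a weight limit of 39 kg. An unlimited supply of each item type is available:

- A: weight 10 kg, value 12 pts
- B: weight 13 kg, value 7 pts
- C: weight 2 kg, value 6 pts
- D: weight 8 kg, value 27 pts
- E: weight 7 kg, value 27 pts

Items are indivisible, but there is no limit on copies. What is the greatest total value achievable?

Best value-per-unit is E at 27/7; filling with it alone gives 5×27 = 135.
Optimal mix: 2×C + 5×E → weight 39, value 147.

147 pts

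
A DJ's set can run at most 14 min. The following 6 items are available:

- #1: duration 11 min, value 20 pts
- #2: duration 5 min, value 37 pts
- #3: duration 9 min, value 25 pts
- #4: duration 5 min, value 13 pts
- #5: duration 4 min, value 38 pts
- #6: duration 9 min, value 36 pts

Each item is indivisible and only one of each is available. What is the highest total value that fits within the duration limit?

Check high-value combinations within 14 min:
- #2+#4+#5: duration 5+5+4=14, value 37+13+38=88
- #2+#5: duration 5+4=9, value 37+38=75
- #5+#6: duration 4+9=13, value 38+36=74
- #2+#6: duration 5+9=14, value 37+36=73
- #3+#5: duration 9+4=13, value 25+38=63
Best: 88 pts.

88 pts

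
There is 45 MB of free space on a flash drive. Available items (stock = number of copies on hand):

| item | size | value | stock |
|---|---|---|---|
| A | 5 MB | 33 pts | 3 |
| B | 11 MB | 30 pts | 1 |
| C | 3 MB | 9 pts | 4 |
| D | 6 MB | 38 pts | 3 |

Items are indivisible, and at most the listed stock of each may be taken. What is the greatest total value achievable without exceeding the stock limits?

Top feasible selections:
- 3×A + 4×C + 3×D: size 45, value 249
- 3×A + 1×B + 3×D: size 44, value 243
- 3×A + 3×C + 3×D: size 42, value 240
Best: 249 pts.

249 pts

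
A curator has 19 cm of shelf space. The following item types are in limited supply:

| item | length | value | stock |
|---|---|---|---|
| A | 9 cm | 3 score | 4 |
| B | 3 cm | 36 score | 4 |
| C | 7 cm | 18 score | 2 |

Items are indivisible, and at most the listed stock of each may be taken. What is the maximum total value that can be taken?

Best selections within length 19 and stock limits:
- 4×B + 1×C: length 19, value 162
- 4×B: length 12, value 144
- 3×B + 1×C: length 16, value 126
- 1×A + 3×B: length 18, value 111
Best: 162 score.

162 score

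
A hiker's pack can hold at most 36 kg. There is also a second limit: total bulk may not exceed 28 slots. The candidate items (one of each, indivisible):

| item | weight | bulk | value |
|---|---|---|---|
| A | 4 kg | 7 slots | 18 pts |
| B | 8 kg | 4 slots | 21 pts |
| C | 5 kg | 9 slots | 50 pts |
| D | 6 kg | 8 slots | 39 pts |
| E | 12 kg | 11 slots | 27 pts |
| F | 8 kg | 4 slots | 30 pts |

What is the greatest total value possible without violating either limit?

Feasible sets respecting both limits:
- B+C+D+F: weight 27, bulk 25, value 140
- A+C+D+F: weight 23, bulk 28, value 137
- A+B+C+D: weight 23, bulk 28, value 128
Best: 140 pts.

140 pts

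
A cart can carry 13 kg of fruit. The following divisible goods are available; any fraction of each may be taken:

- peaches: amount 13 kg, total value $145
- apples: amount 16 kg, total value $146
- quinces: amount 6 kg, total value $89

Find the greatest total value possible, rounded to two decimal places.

Take in order of value per unit:
- quinces (89/6 per unit): all 6 → value 89, running total 89.00
- peaches (145/13 per unit): 7 of 13 → value 7×145/13 = 78.0769, running total 167.08
Total 167.08.

167.08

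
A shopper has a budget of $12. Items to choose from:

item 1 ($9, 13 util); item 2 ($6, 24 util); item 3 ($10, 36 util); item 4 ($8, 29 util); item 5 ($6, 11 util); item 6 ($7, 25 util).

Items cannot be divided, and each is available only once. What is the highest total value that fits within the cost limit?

Check high-value combinations within $12:
- item 3: cost 10, value 36
- item 2+item 5: cost 6+6=12, value 24+11=35
- item 4: cost 8, value 29
- item 6: cost 7, value 25
Best: 36 util.

36 util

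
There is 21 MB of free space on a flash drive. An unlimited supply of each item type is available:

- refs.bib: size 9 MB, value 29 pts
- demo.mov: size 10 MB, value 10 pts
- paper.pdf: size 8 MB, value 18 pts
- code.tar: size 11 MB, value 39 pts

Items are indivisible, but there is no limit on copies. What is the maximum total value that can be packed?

Best value-per-unit is code.tar at 39/11; filling with it alone gives 1×39 = 39.
Optimal mix: 1×refs.bib + 1×code.tar → size 20, value 68.

68 pts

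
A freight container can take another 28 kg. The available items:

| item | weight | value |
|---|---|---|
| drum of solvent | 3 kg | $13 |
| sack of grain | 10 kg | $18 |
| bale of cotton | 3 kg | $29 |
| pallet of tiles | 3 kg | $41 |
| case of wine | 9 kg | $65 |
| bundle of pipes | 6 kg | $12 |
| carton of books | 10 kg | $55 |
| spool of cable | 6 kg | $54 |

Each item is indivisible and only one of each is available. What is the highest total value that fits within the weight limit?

Check high-value combinations within 28 kg:
- pallet of tiles+case of wine+carton of books+spool of cable: weight 3+9+10+6=28, value 41+65+55+54=215
- drum of solvent+bale of cotton+pallet of tiles+case of wine+carton of books: weight 3+3+3+9+10=28, value 13+29+41+65+55=203
- bale of cotton+case of wine+carton of books+spool of cable: weight 3+9+10+6=28, value 29+65+55+54=203
- drum of solvent+bale of cotton+pallet of tiles+case of wine+spool of cable: weight 3+3+3+9+6=24, value 13+29+41+65+54=202
- bale of cotton+pallet of tiles+case of wine+bundle of pipes+spool of cable: weight 3+3+9+6+6=27, value 29+41+65+12+54=201
Best: $215.

$215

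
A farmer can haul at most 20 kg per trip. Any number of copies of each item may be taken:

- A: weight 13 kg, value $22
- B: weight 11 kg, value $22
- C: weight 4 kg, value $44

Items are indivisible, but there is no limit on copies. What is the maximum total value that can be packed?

$220

Best value-per-unit is C at 44/4, and filling with it alone uses weight 5×4=20. No mix of the others beats 5×44 = 220.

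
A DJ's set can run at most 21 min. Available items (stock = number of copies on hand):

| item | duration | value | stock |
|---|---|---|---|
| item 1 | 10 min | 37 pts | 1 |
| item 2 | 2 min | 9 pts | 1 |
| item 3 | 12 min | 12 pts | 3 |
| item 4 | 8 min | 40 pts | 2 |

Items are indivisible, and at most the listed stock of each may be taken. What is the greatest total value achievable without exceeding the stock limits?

Top feasible selections:
- 1×item 2 + 2×item 4: duration 18, value 89
- 1×item 1 + 1×item 2 + 1×item 4: duration 20, value 86
- 2×item 4: duration 16, value 80
- 1×item 1 + 1×item 4: duration 18, value 77
Best: 89 pts.

89 pts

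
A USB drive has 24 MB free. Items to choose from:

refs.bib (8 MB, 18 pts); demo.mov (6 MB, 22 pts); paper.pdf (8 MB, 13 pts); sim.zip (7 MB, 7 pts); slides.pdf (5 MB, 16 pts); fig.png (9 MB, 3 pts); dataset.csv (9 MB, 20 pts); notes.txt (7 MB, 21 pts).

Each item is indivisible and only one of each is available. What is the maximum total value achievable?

Check high-value combinations within 24 MB:
- demo.mov+dataset.csv+notes.txt: size 6+9+7=22, value 22+20+21=63
- refs.bib+demo.mov+notes.txt: size 8+6+7=21, value 18+22+21=61
- refs.bib+demo.mov+dataset.csv: size 8+6+9=23, value 18+22+20=60
- demo.mov+slides.pdf+notes.txt: size 6+5+7=18, value 22+16+21=59
Best: 63 pts.

63 pts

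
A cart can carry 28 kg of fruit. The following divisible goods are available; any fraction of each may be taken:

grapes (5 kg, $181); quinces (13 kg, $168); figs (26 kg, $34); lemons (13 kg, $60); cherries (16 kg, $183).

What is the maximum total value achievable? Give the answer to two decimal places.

463.38

Take in order of value per unit:
- grapes (181/5 per unit): all 5 → value 181, running total 181.00
- quinces (168/13 per unit): all 13 → value 168, running total 349.00
- cherries (183/16 per unit): 10 of 16 → value 10×183/16 = 114.3750, running total 463.38
Total 463.38.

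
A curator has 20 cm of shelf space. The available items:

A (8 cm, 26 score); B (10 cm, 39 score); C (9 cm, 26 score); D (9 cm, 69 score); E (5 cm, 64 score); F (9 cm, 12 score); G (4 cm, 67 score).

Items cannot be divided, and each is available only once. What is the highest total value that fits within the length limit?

200 score

Check high-value combinations within 20 cm:
- D+E+G: length 9+5+4=18, value 69+64+67=200
- B+E+G: length 10+5+4=19, value 39+64+67=170
- A+E+G: length 8+5+4=17, value 26+64+67=157
- C+E+G: length 9+5+4=18, value 26+64+67=157
Best: 200 score.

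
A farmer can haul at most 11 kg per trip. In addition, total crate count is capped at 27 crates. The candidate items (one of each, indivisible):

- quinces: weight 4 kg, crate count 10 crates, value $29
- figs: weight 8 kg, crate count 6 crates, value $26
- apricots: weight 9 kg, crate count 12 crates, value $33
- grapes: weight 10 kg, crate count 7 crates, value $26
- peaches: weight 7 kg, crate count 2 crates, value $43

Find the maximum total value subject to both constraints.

$72

Feasible sets respecting both limits:
- quinces+peaches: weight 11, crate count 12, value 72
- peaches: weight 7, crate count 2, value 43
- apricots: weight 9, crate count 12, value 33
Best: $72.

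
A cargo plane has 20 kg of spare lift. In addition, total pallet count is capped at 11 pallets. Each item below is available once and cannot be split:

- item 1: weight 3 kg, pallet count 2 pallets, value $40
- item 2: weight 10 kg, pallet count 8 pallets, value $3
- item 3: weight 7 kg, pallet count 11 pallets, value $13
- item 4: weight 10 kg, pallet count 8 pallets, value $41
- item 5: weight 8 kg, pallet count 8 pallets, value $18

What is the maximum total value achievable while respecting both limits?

$81

Feasible sets respecting both limits:
- item 1+item 4: weight 13, pallet count 10, value 81
- item 1+item 5: weight 11, pallet count 10, value 58
- item 1+item 2: weight 13, pallet count 10, value 43
- item 4: weight 10, pallet count 8, value 41
Best: $81.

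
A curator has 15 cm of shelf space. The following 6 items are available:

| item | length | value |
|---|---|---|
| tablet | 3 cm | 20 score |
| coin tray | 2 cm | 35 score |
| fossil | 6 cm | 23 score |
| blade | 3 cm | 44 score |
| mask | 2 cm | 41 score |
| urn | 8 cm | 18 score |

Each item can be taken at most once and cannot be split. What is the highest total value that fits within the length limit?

Check high-value combinations within 15 cm:
- coin tray+fossil+blade+mask: length 2+6+3+2=13, value 35+23+44+41=143
- tablet+coin tray+blade+mask: length 3+2+3+2=10, value 20+35+44+41=140
- coin tray+blade+mask+urn: length 2+3+2+8=15, value 35+44+41+18=138
- tablet+fossil+blade+mask: length 3+6+3+2=14, value 20+23+44+41=128
Best: 143 score.

143 score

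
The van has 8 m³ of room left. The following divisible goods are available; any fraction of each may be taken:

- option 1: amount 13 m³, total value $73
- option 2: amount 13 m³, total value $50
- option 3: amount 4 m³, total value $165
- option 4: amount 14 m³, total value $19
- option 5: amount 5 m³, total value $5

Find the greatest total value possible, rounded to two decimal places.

187.46

Take in order of value per unit:
- option 3 (165/4 per unit): all 4 → value 165, running total 165.00
- option 1 (73/13 per unit): 4 of 13 → value 4×73/13 = 22.4615, running total 187.46
Total 187.46.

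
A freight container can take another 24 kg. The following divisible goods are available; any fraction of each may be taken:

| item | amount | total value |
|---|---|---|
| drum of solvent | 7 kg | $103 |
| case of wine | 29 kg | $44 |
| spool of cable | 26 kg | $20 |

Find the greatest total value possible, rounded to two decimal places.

Take in order of value per unit:
- drum of solvent (103/7 per unit): all 7 → value 103, running total 103.00
- case of wine (44/29 per unit): 17 of 29 → value 17×44/29 = 25.7931, running total 128.79
Total 128.79.

128.79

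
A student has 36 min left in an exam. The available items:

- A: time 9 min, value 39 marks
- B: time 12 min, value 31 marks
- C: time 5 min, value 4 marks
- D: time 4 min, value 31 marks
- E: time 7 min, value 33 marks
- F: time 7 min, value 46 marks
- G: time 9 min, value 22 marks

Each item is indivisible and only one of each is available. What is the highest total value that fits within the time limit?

Check high-value combinations within 36 min:
- A+D+E+F+G: time 9+4+7+7+9=36, value 39+31+33+46+22=171
- A+C+D+E+F: time 9+5+4+7+7=32, value 39+4+31+33+46=153
- A+D+E+F: time 9+4+7+7=27, value 39+31+33+46=149
Best: 171 marks.

171 marks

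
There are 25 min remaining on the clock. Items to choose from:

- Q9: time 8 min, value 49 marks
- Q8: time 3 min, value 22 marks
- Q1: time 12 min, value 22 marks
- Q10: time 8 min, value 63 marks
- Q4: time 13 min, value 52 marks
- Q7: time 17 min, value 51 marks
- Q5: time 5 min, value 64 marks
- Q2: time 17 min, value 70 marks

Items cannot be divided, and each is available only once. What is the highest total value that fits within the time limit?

This is a 0/1 knapsack; check combinations near the capacity.
- Q9+Q8+Q10+Q5: time 8+3+8+5=24, value 49+22+63+64=198
- Q9+Q10+Q5: time 8+8+5=21, value 49+63+64=176
- Q8+Q5+Q2: time 3+5+17=25, value 22+64+70=156
- Q8+Q10+Q5: time 3+8+5=16, value 22+63+64=149
- Q1+Q10+Q5: time 12+8+5=25, value 22+63+64=149
Best: 198 marks.

198 marks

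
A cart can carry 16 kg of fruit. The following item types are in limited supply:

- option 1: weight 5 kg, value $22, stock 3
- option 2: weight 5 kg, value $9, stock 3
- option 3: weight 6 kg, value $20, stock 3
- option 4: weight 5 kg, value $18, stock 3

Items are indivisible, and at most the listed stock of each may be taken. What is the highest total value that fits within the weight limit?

$66

Best selections within weight 16 and stock limits:
- 3×option 1: weight 15, value 66
- 2×option 1 + 1×option 3: weight 16, value 64
- 2×option 1 + 1×option 4: weight 15, value 62
Best: $66.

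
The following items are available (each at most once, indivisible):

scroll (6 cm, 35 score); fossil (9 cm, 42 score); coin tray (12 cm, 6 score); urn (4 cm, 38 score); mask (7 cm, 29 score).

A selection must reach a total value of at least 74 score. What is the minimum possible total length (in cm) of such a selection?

13

Subsets with value ≥ 74, sorted by total length:
- fossil+urn: length 13, value 80
- scroll+fossil: length 15, value 77
Minimum length: 13 cm.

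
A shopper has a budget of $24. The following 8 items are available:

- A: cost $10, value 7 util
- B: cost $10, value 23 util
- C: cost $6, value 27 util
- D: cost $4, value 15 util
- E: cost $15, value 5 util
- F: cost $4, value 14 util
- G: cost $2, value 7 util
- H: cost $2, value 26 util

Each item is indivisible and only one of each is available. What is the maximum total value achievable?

98 util

Check high-value combinations within $24:
- B+C+D+G+H: cost 10+6+4+2+2=24, value 23+27+15+7+26=98
- B+C+F+G+H: cost 10+6+4+2+2=24, value 23+27+14+7+26=97
- B+C+D+H: cost 10+6+4+2=22, value 23+27+15+26=91
- B+C+F+H: cost 10+6+4+2=22, value 23+27+14+26=90
- C+D+F+G+H: cost 6+4+4+2+2=18, value 27+15+14+7+26=89
Best: 98 util.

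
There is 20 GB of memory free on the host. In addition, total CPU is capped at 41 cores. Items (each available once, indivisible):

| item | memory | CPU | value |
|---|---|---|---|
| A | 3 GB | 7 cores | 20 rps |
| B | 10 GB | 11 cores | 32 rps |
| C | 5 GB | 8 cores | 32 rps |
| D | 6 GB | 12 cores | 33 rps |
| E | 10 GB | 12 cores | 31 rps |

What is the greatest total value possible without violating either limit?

Feasible sets respecting both limits:
- A+B+D: memory 19, CPU 30, value 85
- A+C+D: memory 14, CPU 27, value 85
- A+B+C: memory 18, CPU 26, value 84
- A+D+E: memory 19, CPU 31, value 84
Best: 85 rps.

85 rps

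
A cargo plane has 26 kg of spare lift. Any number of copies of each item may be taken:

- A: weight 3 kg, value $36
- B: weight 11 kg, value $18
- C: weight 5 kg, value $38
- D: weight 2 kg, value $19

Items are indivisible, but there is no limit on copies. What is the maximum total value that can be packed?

$307

Best value-per-unit is A at 36/3; filling with it alone gives 8×36 = 288.
Optimal mix: 8×A + 1×D → weight 26, value 307.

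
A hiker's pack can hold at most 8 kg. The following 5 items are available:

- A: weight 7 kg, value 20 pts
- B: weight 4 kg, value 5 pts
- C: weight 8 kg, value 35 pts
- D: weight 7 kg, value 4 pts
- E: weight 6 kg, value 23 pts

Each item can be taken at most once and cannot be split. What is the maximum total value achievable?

Check high-value combinations within 8 kg:
- C: weight 8, value 35
- E: weight 6, value 23
- A: weight 7, value 20
Best: 35 pts.

35 pts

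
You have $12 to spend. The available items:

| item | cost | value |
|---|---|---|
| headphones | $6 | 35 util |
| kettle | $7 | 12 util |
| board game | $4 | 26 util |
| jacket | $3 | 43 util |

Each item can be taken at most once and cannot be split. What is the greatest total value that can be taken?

Check high-value combinations within $12:
- headphones+jacket: cost 6+3=9, value 35+43=78
- board game+jacket: cost 4+3=7, value 26+43=69
- headphones+board game: cost 6+4=10, value 35+26=61
- kettle+jacket: cost 7+3=10, value 12+43=55
- jacket: cost 3, value 43
Best: 78 util.

78 util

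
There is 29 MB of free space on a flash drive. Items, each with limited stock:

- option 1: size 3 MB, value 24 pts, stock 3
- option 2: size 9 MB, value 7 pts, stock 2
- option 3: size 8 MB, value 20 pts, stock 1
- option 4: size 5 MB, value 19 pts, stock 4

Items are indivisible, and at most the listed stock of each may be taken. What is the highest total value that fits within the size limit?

148 pts

Top feasible selections:
- 3×option 1 + 4×option 4: size 29, value 148
- 3×option 1 + 1×option 3 + 2×option 4: size 27, value 130
- 3×option 1 + 3×option 4: size 24, value 129
Best: 148 pts.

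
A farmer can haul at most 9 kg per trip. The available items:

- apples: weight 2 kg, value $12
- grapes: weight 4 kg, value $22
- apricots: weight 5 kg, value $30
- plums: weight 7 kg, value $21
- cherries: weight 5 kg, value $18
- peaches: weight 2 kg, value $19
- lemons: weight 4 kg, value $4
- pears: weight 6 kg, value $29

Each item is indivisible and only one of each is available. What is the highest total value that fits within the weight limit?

$61

Check high-value combinations within 9 kg:
- apples+apricots+peaches: weight 2+5+2=9, value 12+30+19=61
- apples+grapes+peaches: weight 2+4+2=8, value 12+22+19=53
- grapes+apricots: weight 4+5=9, value 22+30=52
- apricots+peaches: weight 5+2=7, value 30+19=49
- apples+cherries+peaches: weight 2+5+2=9, value 12+18+19=49
Best: $61.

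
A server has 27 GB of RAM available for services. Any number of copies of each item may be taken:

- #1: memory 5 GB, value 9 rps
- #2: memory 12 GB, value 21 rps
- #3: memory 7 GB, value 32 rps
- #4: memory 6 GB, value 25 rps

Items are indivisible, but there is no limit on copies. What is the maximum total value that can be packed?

Best value-per-unit is #3 at 32/7; filling with it alone gives 3×32 = 96.
Optimal mix: 3×#3 + 1×#4 → memory 27, value 121.

121 rps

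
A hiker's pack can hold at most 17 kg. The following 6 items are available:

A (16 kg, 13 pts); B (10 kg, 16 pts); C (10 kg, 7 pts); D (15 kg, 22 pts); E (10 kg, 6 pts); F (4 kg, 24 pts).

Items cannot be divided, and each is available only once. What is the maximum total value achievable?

40 pts

Check high-value combinations within 17 kg:
- B+F: weight 10+4=14, value 16+24=40
- C+F: weight 10+4=14, value 7+24=31
- E+F: weight 10+4=14, value 6+24=30
Best: 40 pts.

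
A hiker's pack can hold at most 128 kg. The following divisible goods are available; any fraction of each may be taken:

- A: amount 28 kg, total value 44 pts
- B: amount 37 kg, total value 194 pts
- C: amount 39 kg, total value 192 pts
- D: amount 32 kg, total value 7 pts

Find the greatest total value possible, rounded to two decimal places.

Take in order of value per unit:
- B (194/37 per unit): all 37 → value 194, running total 194.00
- C (192/39 per unit): all 39 → value 192, running total 386.00
- A (44/28 per unit): all 28 → value 44, running total 430.00
- D (7/32 per unit): 24 of 32 → value 24×7/32 = 5.2500, running total 435.25
Total 435.25.

435.25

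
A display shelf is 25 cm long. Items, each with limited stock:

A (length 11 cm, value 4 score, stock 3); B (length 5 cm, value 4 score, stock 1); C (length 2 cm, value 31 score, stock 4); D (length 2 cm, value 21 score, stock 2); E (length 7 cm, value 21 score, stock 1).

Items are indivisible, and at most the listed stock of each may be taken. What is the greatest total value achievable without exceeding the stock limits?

Best selections within length 25 and stock limits:
- 1×B + 4×C + 2×D + 1×E: length 24, value 191
- 4×C + 2×D + 1×E: length 19, value 187
- 1×B + 4×C + 2×D: length 17, value 170
Best: 191 score.

191 score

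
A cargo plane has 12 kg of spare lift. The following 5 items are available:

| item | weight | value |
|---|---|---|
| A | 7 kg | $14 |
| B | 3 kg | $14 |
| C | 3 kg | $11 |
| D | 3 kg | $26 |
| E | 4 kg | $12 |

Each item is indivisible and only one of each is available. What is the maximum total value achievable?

$52

Check high-value combinations within 12 kg:
- B+D+E: weight 3+3+4=10, value 14+26+12=52
- B+C+D: weight 3+3+3=9, value 14+11+26=51
- C+D+E: weight 3+3+4=10, value 11+26+12=49
- B+D: weight 3+3=6, value 14+26=40
- A+D: weight 7+3=10, value 14+26=40
Best: $52.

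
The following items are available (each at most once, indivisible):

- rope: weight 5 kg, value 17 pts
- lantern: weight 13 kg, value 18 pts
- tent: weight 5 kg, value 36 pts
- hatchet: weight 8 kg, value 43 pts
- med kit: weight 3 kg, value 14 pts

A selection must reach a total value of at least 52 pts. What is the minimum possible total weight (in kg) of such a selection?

10

Subsets with value ≥ 52, sorted by total weight:
- rope+tent: weight 10, value 53
- hatchet+med kit: weight 11, value 57
- tent+hatchet: weight 13, value 79
Minimum weight: 10 kg.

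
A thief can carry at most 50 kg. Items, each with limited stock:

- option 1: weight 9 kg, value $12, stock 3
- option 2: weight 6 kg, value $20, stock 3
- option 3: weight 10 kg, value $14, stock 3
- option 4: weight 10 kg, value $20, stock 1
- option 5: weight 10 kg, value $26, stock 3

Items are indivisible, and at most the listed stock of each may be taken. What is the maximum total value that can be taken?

Best selections within weight 50 and stock limits:
- 3×option 2 + 3×option 5: weight 48, value 138
- 3×option 2 + 1×option 4 + 2×option 5: weight 48, value 132
Best: $138.

$138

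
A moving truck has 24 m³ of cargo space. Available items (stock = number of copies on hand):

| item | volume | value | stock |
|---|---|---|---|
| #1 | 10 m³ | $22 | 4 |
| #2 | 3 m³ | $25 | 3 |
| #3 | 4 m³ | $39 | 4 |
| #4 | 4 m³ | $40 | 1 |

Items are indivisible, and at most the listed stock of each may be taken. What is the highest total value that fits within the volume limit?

$221

Top feasible selections:
- 1×#2 + 4×#3 + 1×#4: volume 23, value 221
- 2×#2 + 3×#3 + 1×#4: volume 22, value 207
Best: $221.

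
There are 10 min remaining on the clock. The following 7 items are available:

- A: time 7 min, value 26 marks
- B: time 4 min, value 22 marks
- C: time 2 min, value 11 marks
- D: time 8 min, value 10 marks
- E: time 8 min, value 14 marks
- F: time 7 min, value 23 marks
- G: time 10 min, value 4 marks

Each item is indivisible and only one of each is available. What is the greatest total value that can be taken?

Check high-value combinations within 10 min:
- A+C: time 7+2=9, value 26+11=37
- C+F: time 2+7=9, value 11+23=34
- B+C: time 4+2=6, value 22+11=33
- A: time 7, value 26
- C+E: time 2+8=10, value 11+14=25
Best: 37 marks.

37 marks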